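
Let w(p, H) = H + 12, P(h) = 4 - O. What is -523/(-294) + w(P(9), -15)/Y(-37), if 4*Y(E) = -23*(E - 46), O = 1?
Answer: 994879/561246 ≈ 1.7726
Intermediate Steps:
Y(E) = 529/2 - 23*E/4 (Y(E) = (-23*(E - 46))/4 = (-23*(-46 + E))/4 = (1058 - 23*E)/4 = 529/2 - 23*E/4)
P(h) = 3 (P(h) = 4 - 1*1 = 4 - 1 = 3)
w(p, H) = 12 + H
-523/(-294) + w(P(9), -15)/Y(-37) = -523/(-294) + (12 - 15)/(529/2 - 23/4*(-37)) = -523*(-1/294) - 3/(529/2 + 851/4) = 523/294 - 3/1909/4 = 523/294 - 3*4/1909 = 523/294 - 12/1909 = 994879/561246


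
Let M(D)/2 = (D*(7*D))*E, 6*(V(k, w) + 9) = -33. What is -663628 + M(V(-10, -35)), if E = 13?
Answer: -1250725/2 ≈ -6.2536e+5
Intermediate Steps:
V(k, w) = -29/2 (V(k, w) = -9 + (⅙)*(-33) = -9 - 11/2 = -29/2)
M(D) = 182*D² (M(D) = 2*((D*(7*D))*13) = 2*((7*D²)*13) = 2*(91*D²) = 182*D²)
-663628 + M(V(-10, -35)) = -663628 + 182*(-29/2)² = -663628 + 182*(841/4) = -663628 + 76531/2 = -1250725/2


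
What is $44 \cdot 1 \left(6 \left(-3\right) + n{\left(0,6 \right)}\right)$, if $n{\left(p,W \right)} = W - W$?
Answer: $-792$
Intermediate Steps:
$n{\left(p,W \right)} = 0$
$44 \cdot 1 \left(6 \left(-3\right) + n{\left(0,6 \right)}\right) = 44 \cdot 1 \left(6 \left(-3\right) + 0\right) = 44 \left(-18 + 0\right) = 44 \left(-18\right) = -792$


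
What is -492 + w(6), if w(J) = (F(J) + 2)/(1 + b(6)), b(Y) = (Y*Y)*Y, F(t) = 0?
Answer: -106762/217 ≈ -491.99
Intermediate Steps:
b(Y) = Y**3 (b(Y) = Y**2*Y = Y**3)
w(J) = 2/217 (w(J) = (0 + 2)/(1 + 6**3) = 2/(1 + 216) = 2/217)
-492 + w(6) = -492 + 2/217 = -106762/217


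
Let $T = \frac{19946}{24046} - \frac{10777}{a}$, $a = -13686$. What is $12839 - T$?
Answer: $\frac{2112350020393}{164546778} \approx 12837.0$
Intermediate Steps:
$T = \frac{266062349}{164546778}$ ($T = \frac{19946}{24046} - \frac{10777}{-13686} = 19946 \cdot \frac{1}{24046} - - \frac{10777}{13686} = \frac{9973}{12023} + \frac{10777}{13686} = \frac{266062349}{164546778} \approx 1.6169$)
$12839 - T = 12839 - \frac{266062349}{164546778} = \frac{2112350020393}{164546778}$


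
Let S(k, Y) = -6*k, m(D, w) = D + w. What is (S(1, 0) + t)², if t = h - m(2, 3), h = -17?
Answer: 784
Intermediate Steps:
t = -22 (t = -17 - (2 + 3) = -17 - 1*5 = -17 - 5 = -22)
(S(1, 0) + t)² = (-6*1 - 22)² = (-6 - 22)² = (-28)² = 784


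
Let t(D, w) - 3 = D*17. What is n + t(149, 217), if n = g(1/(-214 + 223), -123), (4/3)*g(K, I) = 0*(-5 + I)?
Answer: 2536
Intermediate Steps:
t(D, w) = 3 + 17*D (t(D, w) = 3 + D*17 = 3 + 17*D)
g(K, I) = 0 (g(K, I) = 3*(0*(-5 + I))/4 = (3/4)*0 = 0)
n = 0
n + t(149, 217) = 0 + (3 + 17*149) = 0 + (3 + 2533) = 0 + 2536 = 2536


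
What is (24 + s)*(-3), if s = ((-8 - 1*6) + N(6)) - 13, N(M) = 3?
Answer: 0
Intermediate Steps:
s = -24 (s = ((-8 - 1*6) + 3) - 13 = ((-8 - 6) + 3) - 13 = (-14 + 3) - 13 = -11 - 13 = -24)
(24 + s)*(-3) = (24 - 24)*(-3) = 0*(-3) = 0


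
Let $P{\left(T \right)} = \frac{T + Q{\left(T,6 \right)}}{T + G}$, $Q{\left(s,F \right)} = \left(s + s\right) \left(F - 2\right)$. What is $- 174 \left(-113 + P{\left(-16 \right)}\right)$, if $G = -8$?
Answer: $18618$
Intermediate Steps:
$Q{\left(s,F \right)} = 2 s \left(-2 + F\right)$
$P{\left(T \right)} = \frac{9 T}{-8 + T}$ ($P{\left(T \right)} = \frac{T + 2 T \left(-2 + 6\right)}{T - 8} = \frac{T + 2 T 4}{-8 + T} = \frac{T + 8 T}{-8 + T} = \frac{9 T}{-8 + T}$)
$- 174 \left(-113 + P{\left(-16 \right)}\right) = - 174 \left(-113 + 9 \left(-16\right) \frac{1}{-8 - 16}\right) = - 174 \left(-113 + 9 \left(-16\right) \frac{1}{-24}\right) = - 174 \left(-113 + 9 \left(-16\right) \left(- \frac{1}{24}\right)\right) = - 174 \left(-113 + 6\right) = \left(-174\right) \left(-107\right) = 18618$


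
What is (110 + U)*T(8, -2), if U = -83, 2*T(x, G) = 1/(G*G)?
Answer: 27/8 ≈ 3.3750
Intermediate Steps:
T(x, G) = 1/(2*G²) (T(x, G) = 1/(2*((G*G))) = 1/(2*(G²)) = 1/(2*G²))
(110 + U)*T(8, -2) = (110 - 83)*((½)/(-2)²) = 27*((½)*(¼)) = 27*(⅛) = 27/8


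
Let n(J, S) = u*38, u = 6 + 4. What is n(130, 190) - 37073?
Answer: -36693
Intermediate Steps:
u = 10
n(J, S) = 380 (n(J, S) = 10*38 = 380)
n(130, 190) - 37073 = 380 - 37073 = -36693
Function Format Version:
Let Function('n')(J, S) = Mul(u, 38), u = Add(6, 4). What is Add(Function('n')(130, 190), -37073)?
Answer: -36693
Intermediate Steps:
u = 10
Function('n')(J, S) = 380 (Function('n')(J, S) = Mul(10, 38) = 380)
Add(Function('n')(130, 190), -37073) = Add(380, -37073) = -36693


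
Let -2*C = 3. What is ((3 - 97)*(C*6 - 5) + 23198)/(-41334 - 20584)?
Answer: -12257/30959 ≈ -0.39591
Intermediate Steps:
C = -3/2 (C = -½*3 = -3/2 ≈ -1.5000)
((3 - 97)*(C*6 - 5) + 23198)/(-41334 - 20584) = ((3 - 97)*(-3/2*6 - 5) + 23198)/(-41334 - 20584) = (-94*(-9 - 5) + 23198)/(-61918) = (-94*(-14) + 23198)*(-1/61918) = (1316 + 23198)*(-1/61918) = 24514*(-1/61918) = -12257/30959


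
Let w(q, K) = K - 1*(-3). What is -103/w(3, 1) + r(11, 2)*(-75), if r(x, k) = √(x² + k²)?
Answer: -103/4 - 375*√5 ≈ -864.28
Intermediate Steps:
w(q, K) = 3 + K (w(q, K) = K + 3 = 3 + K)
r(x, k) = √(k² + x²)
-103/w(3, 1) + r(11, 2)*(-75) = -103/(3 + 1) + √(2² + 11²)*(-75) = -103/4 + √(4 + 121)*(-75) = -103*¼ + √125*(-75) = -103/4 + (5*√5)*(-75) = -103/4 - 375*√5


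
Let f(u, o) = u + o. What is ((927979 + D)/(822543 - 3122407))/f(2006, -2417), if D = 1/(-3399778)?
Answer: 1051640862887/1071206703136304 ≈ 0.00098174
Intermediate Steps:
D = -1/3399778 ≈ -2.9414e-7
f(u, o) = o + u
((927979 + D)/(822543 - 3122407))/f(2006, -2417) = ((927979 - 1/3399778)/(822543 - 3122407))/(-2417 + 2006) = ((3154922588661/3399778)/(-2299864))/(-411) = ((3154922588661/3399778)*(-1/2299864))*(-1/411) = -3154922588661/7819027030192*(-1/411) = 1051640862887/1071206703136304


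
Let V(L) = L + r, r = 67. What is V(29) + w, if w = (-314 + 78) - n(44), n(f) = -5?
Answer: -135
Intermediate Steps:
V(L) = 67 + L (V(L) = L + 67 = 67 + L)
w = -231 (w = (-314 + 78) - 1*(-5) = -236 + 5 = -231)
V(29) + w = (67 + 29) - 231 = 96 - 231 = -135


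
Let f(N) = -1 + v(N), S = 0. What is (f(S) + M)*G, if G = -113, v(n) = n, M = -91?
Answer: 10396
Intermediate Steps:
f(N) = -1 + N
(f(S) + M)*G = ((-1 + 0) - 91)*(-113) = (-1 - 91)*(-113) = -92*(-113) = 10396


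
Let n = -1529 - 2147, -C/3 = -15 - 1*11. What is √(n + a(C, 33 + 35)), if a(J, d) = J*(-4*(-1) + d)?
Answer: 2*√485 ≈ 44.045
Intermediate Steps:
C = 78 (C = -3*(-15 - 1*11) = -3*(-15 - 11) = -3*(-26) = 78)
n = -3676
a(J, d) = J*(4 + d)
√(n + a(C, 33 + 35)) = √(-3676 + 78*(4 + (33 + 35))) = √(-3676 + 78*(4 + 68)) = √(-3676 + 78*72) = √(-3676 + 5616) = √1940 = 2*√485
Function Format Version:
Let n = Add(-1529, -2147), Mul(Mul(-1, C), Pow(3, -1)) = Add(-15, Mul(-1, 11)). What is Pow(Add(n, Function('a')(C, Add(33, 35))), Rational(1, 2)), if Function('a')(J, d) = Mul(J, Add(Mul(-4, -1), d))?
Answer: Mul(2, Pow(485, Rational(1, 2))) ≈ 44.045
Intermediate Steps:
C = 78 (C = Mul(-3, Add(-15, Mul(-1, 11))) = Mul(-3, Add(-15, -11)) = Mul(-3, -26) = 78)
n = -3676
Function('a')(J, d) = Mul(J, Add(4, d))
Pow(Add(n, Function('a')(C, Add(33, 35))), Rational(1, 2)) = Pow(Add(-3676, Mul(78, Add(4, Add(33, 35)))), Rational(1, 2)) = Pow(Add(-3676, Mul(78, Add(4, 68))), Rational(1, 2)) = Pow(Add(-3676, Mul(78, 72)), Rational(1, 2)) = Pow(Add(-3676, 5616), Rational(1, 2)) = Pow(1940, Rational(1, 2)) = Mul(2, Pow(485, Rational(1, 2)))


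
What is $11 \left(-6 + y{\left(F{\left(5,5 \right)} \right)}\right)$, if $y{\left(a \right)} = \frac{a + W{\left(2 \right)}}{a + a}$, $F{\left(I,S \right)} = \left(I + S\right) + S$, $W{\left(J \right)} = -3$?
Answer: $- \frac{308}{5} \approx -61.6$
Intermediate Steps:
$F{\left(I,S \right)} = I + 2 S$
$y{\left(a \right)} = \frac{-3 + a}{2 a}$ ($y{\left(a \right)} = \frac{a - 3}{a + a} = \frac{-3 + a}{2 a}$)
$11 \left(-6 + y{\left(F{\left(5,5 \right)} \right)}\right) = 11 \left(-6 + \frac{-3 + \left(5 + 2 \cdot 5\right)}{2 \left(5 + 2 \cdot 5\right)}\right) = 11 \left(-6 + \frac{-3 + \left(5 + 10\right)}{2 \left(5 + 10\right)}\right) = 11 \left(-6 + \frac{-3 + 15}{2 \cdot 15}\right) = 11 \left(-6 + \frac{1}{2} \cdot \frac{1}{15} \cdot 12\right) = 11 \left(-6 + \frac{2}{5}\right) = 11 \left(- \frac{28}{5}\right) = - \frac{308}{5}$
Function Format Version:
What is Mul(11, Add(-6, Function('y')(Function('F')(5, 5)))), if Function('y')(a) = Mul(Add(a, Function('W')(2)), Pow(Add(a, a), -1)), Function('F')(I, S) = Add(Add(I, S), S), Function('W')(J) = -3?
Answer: Rational(-308, 5) ≈ -61.600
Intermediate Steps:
Function('F')(I, S) = Add(I, Mul(2, S))
Function('y')(a) = Mul(Rational(1, 2), Pow(a, -1), Add(-3, a)) (Function('y')(a) = Mul(Add(a, -3), Pow(Add(a, a), -1)) = Mul(Add(-3, a), Pow(Mul(2, a), -1)) = Mul(Add(-3, a), Mul(Rational(1, 2), Pow(a, -1))) = Mul(Rational(1, 2), Pow(a, -1), Add(-3, a)))
Mul(11, Add(-6, Function('y')(Function('F')(5, 5)))) = Mul(11, Add(-6, Mul(Rational(1, 2), Pow(Add(5, Mul(2, 5)), -1), Add(-3, Add(5, Mul(2, 5)))))) = Mul(11, Add(-6, Mul(Rational(1, 2), Pow(Add(5, 10), -1), Add(-3, Add(5, 10))))) = Mul(11, Add(-6, Mul(Rational(1, 2), Pow(15, -1), Add(-3, 15)))) = Mul(11, Add(-6, Mul(Rational(1, 2), Rational(1, 15), 12))) = Mul(11, Add(-6, Rational(2, 5))) = Mul(11, Rational(-28, 5)) = Rational(-308, 5)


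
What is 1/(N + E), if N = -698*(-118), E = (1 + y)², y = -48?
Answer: 1/84573 ≈ 1.1824e-5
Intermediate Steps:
E = 2209 (E = (1 - 48)² = (-47)² = 2209)
N = 82364
1/(N + E) = 1/(82364 + 2209) = 1/84573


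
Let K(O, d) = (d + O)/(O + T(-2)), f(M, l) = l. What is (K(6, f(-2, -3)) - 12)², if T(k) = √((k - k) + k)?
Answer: 9*(-497*I + 184*√2)/(2*(-17*I + 6*√2)) ≈ 132.84 + 2.5738*I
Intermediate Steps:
T(k) = √k (T(k) = √(0 + k) = √k)
K(O, d) = (O + d)/(O + I*√2) (K(O, d) = (d + O)/(O + √(-2)) = (O + d)/(O + I*√2))
(K(6, f(-2, -3)) - 12)² = ((6 - 3)/(6 + I*√2) - 12)² = (3/(6 + I*√2) - 12)² = (-12 + 3/(6 + I*√2))²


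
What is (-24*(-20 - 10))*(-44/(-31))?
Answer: 31680/31 ≈ 1021.9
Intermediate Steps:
(-24*(-20 - 10))*(-44/(-31)) = (-24*(-30))*(-44*(-1/31)) = 720*(44/31) = 31680/31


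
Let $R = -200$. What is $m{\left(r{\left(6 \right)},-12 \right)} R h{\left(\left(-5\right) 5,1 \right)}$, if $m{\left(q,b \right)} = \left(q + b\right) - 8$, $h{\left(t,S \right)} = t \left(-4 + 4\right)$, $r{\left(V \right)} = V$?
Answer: $0$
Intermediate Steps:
$h{\left(t,S \right)} = 0$ ($h{\left(t,S \right)} = t 0 = 0$)
$m{\left(q,b \right)} = -8 + b + q$ ($m{\left(q,b \right)} = \left(b + q\right) - 8 = -8 + b + q$)
$m{\left(r{\left(6 \right)},-12 \right)} R h{\left(\left(-5\right) 5,1 \right)} = \left(-8 - 12 + 6\right) \left(-200\right) 0 = \left(-14\right) \left(-200\right) 0 = 2800 \cdot 0 = 0$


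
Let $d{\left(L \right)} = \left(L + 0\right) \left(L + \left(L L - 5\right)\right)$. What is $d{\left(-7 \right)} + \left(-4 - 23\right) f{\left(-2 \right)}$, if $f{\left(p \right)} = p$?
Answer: $-205$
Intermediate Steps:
$d{\left(L \right)} = L \left(-5 + L + L^{2}\right)$ ($d{\left(L \right)} = L \left(L + \left(L^{2} - 5\right)\right) = L \left(L + \left(-5 + L^{2}\right)\right) = L \left(-5 + L + L^{2}\right)$)
$d{\left(-7 \right)} + \left(-4 - 23\right) f{\left(-2 \right)} = - 7 \left(-5 - 7 + \left(-7\right)^{2}\right) + \left(-4 - 23\right) \left(-2\right) = - 7 \left(-5 - 7 + 49\right) - -54 = \left(-7\right) 37 + 54 = -259 + 54 = -205$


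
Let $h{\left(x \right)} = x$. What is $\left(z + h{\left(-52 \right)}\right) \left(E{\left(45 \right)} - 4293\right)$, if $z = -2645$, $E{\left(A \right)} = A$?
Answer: $11456856$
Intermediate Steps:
$\left(z + h{\left(-52 \right)}\right) \left(E{\left(45 \right)} - 4293\right) = \left(-2645 - 52\right) \left(45 - 4293\right) = \left(-2697\right) \left(-4248\right) = 11456856$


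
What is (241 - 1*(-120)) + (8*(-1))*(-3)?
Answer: 385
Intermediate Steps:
(241 - 1*(-120)) + (8*(-1))*(-3) = (241 + 120) - 8*(-3) = 361 + 24 = 385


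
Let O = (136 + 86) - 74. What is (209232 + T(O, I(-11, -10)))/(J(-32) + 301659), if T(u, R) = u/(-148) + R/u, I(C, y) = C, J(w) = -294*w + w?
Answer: 30966177/46033180 ≈ 0.67269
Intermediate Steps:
O = 148 (O = 222 - 74 = 148)
J(w) = -293*w
T(u, R) = -u/148 + R/u (T(u, R) = u*(-1/148) + R/u = -u/148 + R/u)
(209232 + T(O, I(-11, -10)))/(J(-32) + 301659) = (209232 + (-1/148*148 - 11/148))/(-293*(-32) + 301659) = (209232 + (-1 - 11*1/148))/(9376 + 301659) = (209232 + (-1 - 11/148))/311035 = (209232 - 159/148)*(1/311035) = (30966177/148)*(1/311035) = 30966177/46033180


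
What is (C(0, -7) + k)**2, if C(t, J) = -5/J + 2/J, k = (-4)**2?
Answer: 13225/49 ≈ 269.90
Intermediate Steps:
k = 16
C(t, J) = -3/J
(C(0, -7) + k)**2 = (-3/(-7) + 16)**2 = (-3*(-1/7) + 16)**2 = (3/7 + 16)**2 = (115/7)**2 = 13225/49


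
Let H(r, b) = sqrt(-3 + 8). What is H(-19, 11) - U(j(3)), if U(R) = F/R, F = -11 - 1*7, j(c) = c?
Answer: 6 + sqrt(5) ≈ 8.2361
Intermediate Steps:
H(r, b) = sqrt(5)
F = -18 (F = -11 - 7 = -18)
U(R) = -18/R
H(-19, 11) - U(j(3)) = sqrt(5) - (-18)/3 = sqrt(5) - 1*(-6) = sqrt(5) + 6 = 6 + sqrt(5)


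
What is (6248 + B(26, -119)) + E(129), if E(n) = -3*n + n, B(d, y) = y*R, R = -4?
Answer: 6466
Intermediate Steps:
B(d, y) = -4*y (B(d, y) = y*(-4) = -4*y)
E(n) = -2*n
(6248 + B(26, -119)) + E(129) = (6248 - 4*(-119)) - 2*129 = (6248 + 476) - 258 = 6724 - 258 = 6466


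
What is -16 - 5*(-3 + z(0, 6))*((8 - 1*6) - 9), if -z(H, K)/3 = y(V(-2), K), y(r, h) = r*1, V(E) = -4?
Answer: 299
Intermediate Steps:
y(r, h) = r
z(H, K) = 12 (z(H, K) = -3*(-4) = 12)
-16 - 5*(-3 + z(0, 6))*((8 - 1*6) - 9) = -16 - 5*(-3 + 12)*((8 - 1*6) - 9) = -16 - 45*((8 - 6) - 9) = -16 - 45*(2 - 9) = -16 - 45*(-7) = -16 - 5*(-63) = -16 + 315 = 299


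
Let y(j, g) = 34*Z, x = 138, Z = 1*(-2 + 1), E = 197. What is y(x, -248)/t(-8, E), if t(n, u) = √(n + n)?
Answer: 17*I/2 ≈ 8.5*I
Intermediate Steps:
Z = -1 (Z = 1*(-1) = -1)
t(n, u) = √2*√n (t(n, u) = √(2*n) = √2*√n)
y(j, g) = -34 (y(j, g) = 34*(-1) = -34)
y(x, -248)/t(-8, E) = -34*(-I/4) = -(-17)*I/2 = 17*I/2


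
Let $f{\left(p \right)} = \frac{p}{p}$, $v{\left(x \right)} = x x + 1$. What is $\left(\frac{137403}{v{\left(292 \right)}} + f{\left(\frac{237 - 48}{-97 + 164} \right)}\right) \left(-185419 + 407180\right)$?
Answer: $\frac{49379078348}{85265} \approx 5.7913 \cdot 10^{5}$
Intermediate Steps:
$v{\left(x \right)} = 1 + x^{2}$ ($v{\left(x \right)} = x^{2} + 1 = 1 + x^{2}$)
$f{\left(p \right)} = 1$
$\left(\frac{137403}{v{\left(292 \right)}} + f{\left(\frac{237 - 48}{-97 + 164} \right)}\right) \left(-185419 + 407180\right) = \left(\frac{137403}{1 + 292^{2}} + 1\right) \left(-185419 + 407180\right) = \left(\frac{137403}{1 + 85264} + 1\right) 221761 = \left(\frac{137403}{85265} + 1\right) 221761 = \frac{222668}{85265} \cdot 221761 = \frac{49379078348}{85265}$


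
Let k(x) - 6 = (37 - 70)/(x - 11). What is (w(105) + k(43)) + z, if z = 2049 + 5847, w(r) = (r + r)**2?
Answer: 1664031/32 ≈ 52001.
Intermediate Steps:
k(x) = 6 - 33/(-11 + x) (k(x) = 6 + (37 - 70)/(x - 11) = 6 - 33/(-11 + x))
w(r) = 4*r**2 (w(r) = (2*r)**2 = 4*r**2)
z = 7896
(w(105) + k(43)) + z = (4*105**2 + 3*(-33 + 2*43)/(-11 + 43)) + 7896 = (4*11025 + 3*(-33 + 86)/32) + 7896 = (44100 + 3*(1/32)*53) + 7896 = (44100 + 159/32) + 7896 = 1411359/32 + 7896 = 1664031/32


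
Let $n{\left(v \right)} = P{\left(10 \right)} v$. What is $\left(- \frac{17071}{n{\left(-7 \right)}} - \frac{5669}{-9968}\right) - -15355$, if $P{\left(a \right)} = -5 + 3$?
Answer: $\frac{140909757}{9968} \approx 14136.0$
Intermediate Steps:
$P{\left(a \right)} = -2$
$n{\left(v \right)} = - 2 v$
$\left(- \frac{17071}{n{\left(-7 \right)}} - \frac{5669}{-9968}\right) - -15355 = \left(- \frac{17071}{\left(-2\right) \left(-7\right)} - \frac{5669}{-9968}\right) - -15355 = \left(- \frac{17071}{14} - - \frac{5669}{9968}\right) + 15355 = \left(\left(-17071\right) \frac{1}{14} + \frac{5669}{9968}\right) + 15355 = \left(- \frac{17071}{14} + \frac{5669}{9968}\right) + 15355 = - \frac{12148883}{9968} + 15355 = \frac{140909757}{9968}$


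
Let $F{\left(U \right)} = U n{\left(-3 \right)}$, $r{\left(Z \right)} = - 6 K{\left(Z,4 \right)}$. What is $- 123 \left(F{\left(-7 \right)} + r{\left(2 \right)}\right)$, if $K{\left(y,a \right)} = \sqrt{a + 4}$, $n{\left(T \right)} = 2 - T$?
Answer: $4305 + 1476 \sqrt{2} \approx 6392.4$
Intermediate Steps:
$K{\left(y,a \right)} = \sqrt{4 + a}$
$r{\left(Z \right)} = - 12 \sqrt{2}$ ($r{\left(Z \right)} = - 6 \sqrt{4 + 4} = - 6 \sqrt{8} = - 6 \cdot 2 \sqrt{2} = - 12 \sqrt{2}$)
$F{\left(U \right)} = 5 U$ ($F{\left(U \right)} = U \left(2 - -3\right) = U \left(2 + 3\right) = U 5 = 5 U$)
$- 123 \left(F{\left(-7 \right)} + r{\left(2 \right)}\right) = - 123 \left(5 \left(-7\right) - 12 \sqrt{2}\right) = - 123 \left(-35 - 12 \sqrt{2}\right) = 4305 + 1476 \sqrt{2}$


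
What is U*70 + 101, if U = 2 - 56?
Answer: -3679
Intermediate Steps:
U = -54
U*70 + 101 = -54*70 + 101 = -3780 + 101 = -3679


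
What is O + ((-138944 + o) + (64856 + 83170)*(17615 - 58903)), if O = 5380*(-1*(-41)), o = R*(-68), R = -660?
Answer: -6111570972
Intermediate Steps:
o = 44880 (o = -660*(-68) = 44880)
O = 220580 (O = 5380*41 = 220580)
O + ((-138944 + o) + (64856 + 83170)*(17615 - 58903)) = 220580 + ((-138944 + 44880) + (64856 + 83170)*(17615 - 58903)) = 220580 + (-94064 + 148026*(-41288)) = 220580 + (-94064 - 6111697488) = 220580 - 6111791552 = -6111570972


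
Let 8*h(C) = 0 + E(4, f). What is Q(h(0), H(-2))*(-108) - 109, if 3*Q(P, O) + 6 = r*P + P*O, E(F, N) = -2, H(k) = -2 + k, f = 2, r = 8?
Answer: 143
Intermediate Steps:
h(C) = -1/4 (h(C) = (0 - 2)/8 = (1/8)*(-2) = -1/4)
Q(P, O) = -2 + 8*P/3 + O*P/3 (Q(P, O) = -2 + (8*P + P*O)/3 = -2 + (8*P + O*P)/3 = -2 + (8*P/3 + O*P/3) = -2 + 8*P/3 + O*P/3)
Q(h(0), H(-2))*(-108) - 109 = (-2 + (8/3)*(-1/4) + (1/3)*(-2 - 2)*(-1/4))*(-108) - 109 = (-2 - 2/3 + (1/3)*(-4)*(-1/4))*(-108) - 109 = (-2 - 2/3 + 1/3)*(-108) - 109 = -7/3*(-108) - 109 = 252 - 109 = 143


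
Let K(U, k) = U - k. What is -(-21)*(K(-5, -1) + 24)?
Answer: 420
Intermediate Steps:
-(-21)*(K(-5, -1) + 24) = -(-21)*((-5 - 1*(-1)) + 24) = -(-21)*((-5 + 1) + 24) = -(-21)*(-4 + 24) = -(-21)*20 = -1*(-420) = 420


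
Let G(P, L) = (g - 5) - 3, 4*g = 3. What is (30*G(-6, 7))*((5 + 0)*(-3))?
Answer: 6525/2 ≈ 3262.5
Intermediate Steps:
g = ¾ (g = (¼)*3 = ¾ ≈ 0.75000)
G(P, L) = -29/4 (G(P, L) = (¾ - 5) - 3 = -17/4 - 3 = -29/4)
(30*G(-6, 7))*((5 + 0)*(-3)) = (30*(-29/4))*((5 + 0)*(-3)) = -2175*(-3)/2 = -435/2*(-15) = 6525/2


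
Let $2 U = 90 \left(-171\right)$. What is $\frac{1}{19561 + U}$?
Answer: $\frac{1}{11866} \approx 8.4274 \cdot 10^{-5}$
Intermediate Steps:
$U = -7695$ ($U = \frac{90 \left(-171\right)}{2} = \frac{1}{2} \left(-15390\right) = -7695$)
$\frac{1}{19561 + U} = \frac{1}{19561 - 7695} = \frac{1}{11866}$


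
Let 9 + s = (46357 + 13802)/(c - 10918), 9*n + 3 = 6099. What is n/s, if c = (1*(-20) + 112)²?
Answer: -1662176/82245 ≈ -20.210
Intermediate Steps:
c = 8464 (c = (-20 + 112)² = 92² = 8464)
n = 2032/3 (n = -⅓ + (⅑)*6099 = -⅓ + 2033/3 = 2032/3 ≈ 677.33)
s = -27415/818 (s = -9 + (46357 + 13802)/(8464 - 10918) = -9 + 60159/(-2454) = -9 + 60159*(-1/2454) = -9 - 20053/818 = -27415/818 ≈ -33.515)
n/s = 2032/(3*(-27415/818)) = (2032/3)*(-818/27415) = -1662176/82245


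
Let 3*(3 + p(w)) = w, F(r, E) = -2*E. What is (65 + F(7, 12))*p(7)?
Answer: -82/3 ≈ -27.333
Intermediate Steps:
p(w) = -3 + w/3
(65 + F(7, 12))*p(7) = (65 - 2*12)*(-3 + (⅓)*7) = (65 - 24)*(-3 + 7/3) = 41*(-⅔) = -82/3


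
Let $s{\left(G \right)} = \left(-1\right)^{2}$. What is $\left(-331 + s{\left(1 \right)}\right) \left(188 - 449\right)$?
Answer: $86130$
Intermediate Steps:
$s{\left(G \right)} = 1$
$\left(-331 + s{\left(1 \right)}\right) \left(188 - 449\right) = \left(-331 + 1\right) \left(188 - 449\right) = \left(-330\right) \left(-261\right) = 86130$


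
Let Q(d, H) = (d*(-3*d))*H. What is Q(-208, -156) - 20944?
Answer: 20226608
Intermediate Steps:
Q(d, H) = -3*H*d² (Q(d, H) = (-3*d²)*H = -3*H*d²)
Q(-208, -156) - 20944 = -3*(-156)*(-208)² - 20944 = -3*(-156)*43264 - 20944 = 20247552 - 20944 = 20226608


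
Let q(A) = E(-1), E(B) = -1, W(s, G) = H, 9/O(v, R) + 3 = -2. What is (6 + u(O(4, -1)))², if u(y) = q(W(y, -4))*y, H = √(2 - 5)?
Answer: 1521/25 ≈ 60.840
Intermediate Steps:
H = I*√3 (H = √(-3) = I*√3 ≈ 1.732*I)
O(v, R) = -9/5 (O(v, R) = 9/(-3 - 2) = 9/(-5) = 9*(-⅕) = -9/5)
W(s, G) = I*√3
q(A) = -1
u(y) = -y
(6 + u(O(4, -1)))² = (6 - 1*(-9/5))² = (6 + 9/5)² = (39/5)² = 1521/25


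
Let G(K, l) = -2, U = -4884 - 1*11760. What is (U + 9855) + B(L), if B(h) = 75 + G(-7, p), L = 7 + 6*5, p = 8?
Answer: -6716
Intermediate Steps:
U = -16644 (U = -4884 - 11760 = -16644)
L = 37 (L = 7 + 30 = 37)
B(h) = 73 (B(h) = 75 - 2 = 73)
(U + 9855) + B(L) = (-16644 + 9855) + 73 = -6789 + 73 = -6716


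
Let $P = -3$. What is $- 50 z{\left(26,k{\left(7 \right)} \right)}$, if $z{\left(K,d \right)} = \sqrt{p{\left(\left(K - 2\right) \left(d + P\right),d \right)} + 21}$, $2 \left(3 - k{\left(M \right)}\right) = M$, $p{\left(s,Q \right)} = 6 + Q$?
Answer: $- 25 \sqrt{106} \approx -257.39$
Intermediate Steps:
$k{\left(M \right)} = 3 - \frac{M}{2}$
$z{\left(K,d \right)} = \sqrt{27 + d}$ ($z{\left(K,d \right)} = \sqrt{\left(6 + d\right) + 21} = \sqrt{27 + d}$)
$- 50 z{\left(26,k{\left(7 \right)} \right)} = - 50 \sqrt{27 + \left(3 - \frac{7}{2}\right)} = - 50 \sqrt{27 - \frac{1}{2}} = - 50 \sqrt{\frac{53}{2}} = - 50 \frac{\sqrt{106}}{2} = - 25 \sqrt{106}$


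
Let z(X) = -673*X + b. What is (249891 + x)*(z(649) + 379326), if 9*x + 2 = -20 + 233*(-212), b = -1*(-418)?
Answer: -13938871537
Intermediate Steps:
b = 418
x = -49418/9 (x = -2/9 + (-20 + 233*(-212))/9 = -2/9 + (-20 - 49396)/9 = -2/9 + (⅑)*(-49416) = -2/9 - 16472/3 = -49418/9 ≈ -5490.9)
z(X) = 418 - 673*X (z(X) = -673*X + 418 = 418 - 673*X)
(249891 + x)*(z(649) + 379326) = (249891 - 49418/9)*((418 - 673*649) + 379326) = 2199601*((418 - 436777) + 379326)/9 = 2199601*(-436359 + 379326)/9 = (2199601/9)*(-57033) = -13938871537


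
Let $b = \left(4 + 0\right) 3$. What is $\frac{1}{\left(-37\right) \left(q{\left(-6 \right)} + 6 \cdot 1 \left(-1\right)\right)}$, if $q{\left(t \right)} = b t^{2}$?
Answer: $- \frac{1}{15762} \approx -6.3444 \cdot 10^{-5}$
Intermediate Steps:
$b = 12$ ($b = 4 \cdot 3 = 12$)
$q{\left(t \right)} = 12 t^{2}$
$\frac{1}{\left(-37\right) \left(q{\left(-6 \right)} + 6 \cdot 1 \left(-1\right)\right)} = \frac{1}{\left(-37\right) \left(12 \left(-6\right)^{2} + 6 \cdot 1 \left(-1\right)\right)} = \frac{1}{\left(-37\right) \left(12 \cdot 36 + 6 \left(-1\right)\right)} = \frac{1}{\left(-37\right) \left(432 - 6\right)} = \frac{1}{\left(-37\right) 426} = \frac{1}{-15762} = - \frac{1}{15762}$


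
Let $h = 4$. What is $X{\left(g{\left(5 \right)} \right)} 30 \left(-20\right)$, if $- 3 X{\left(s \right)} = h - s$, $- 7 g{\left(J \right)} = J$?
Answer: $\frac{6600}{7} \approx 942.86$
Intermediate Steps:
$g{\left(J \right)} = - \frac{J}{7}$
$X{\left(s \right)} = - \frac{4}{3} + \frac{s}{3}$ ($X{\left(s \right)} = - \frac{4 - s}{3} = - \frac{4}{3} + \frac{s}{3}$)
$X{\left(g{\left(5 \right)} \right)} 30 \left(-20\right) = \left(- \frac{4}{3} + \frac{\left(- \frac{1}{7}\right) 5}{3}\right) 30 \left(-20\right) = \left(- \frac{4}{3} + \frac{1}{3} \left(- \frac{5}{7}\right)\right) 30 \left(-20\right) = \left(- \frac{4}{3} - \frac{5}{21}\right) 30 \left(-20\right) = \left(- \frac{11}{7}\right) 30 \left(-20\right) = \left(- \frac{330}{7}\right) \left(-20\right) = \frac{6600}{7}$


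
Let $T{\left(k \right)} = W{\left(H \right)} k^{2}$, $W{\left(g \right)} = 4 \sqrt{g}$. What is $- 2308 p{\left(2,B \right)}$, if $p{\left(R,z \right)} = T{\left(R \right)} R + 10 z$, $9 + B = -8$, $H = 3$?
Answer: $392360 - 73856 \sqrt{3} \approx 2.6444 \cdot 10^{5}$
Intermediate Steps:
$B = -17$ ($B = -9 - 8 = -17$)
$T{\left(k \right)} = 4 \sqrt{3} k^{2}$
$p{\left(R,z \right)} = 10 z + 4 \sqrt{3} R^{3}$ ($p{\left(R,z \right)} = 4 \sqrt{3} R^{2} R + 10 z = 4 \sqrt{3} R^{3} + 10 z = 10 z + 4 \sqrt{3} R^{3}$)
$- 2308 p{\left(2,B \right)} = - 2308 \left(10 \left(-17\right) + 4 \sqrt{3} \cdot 2^{3}\right) = - 2308 \left(-170 + 4 \sqrt{3} \cdot 8\right) = - 2308 \left(-170 + 32 \sqrt{3}\right) = 392360 - 73856 \sqrt{3}$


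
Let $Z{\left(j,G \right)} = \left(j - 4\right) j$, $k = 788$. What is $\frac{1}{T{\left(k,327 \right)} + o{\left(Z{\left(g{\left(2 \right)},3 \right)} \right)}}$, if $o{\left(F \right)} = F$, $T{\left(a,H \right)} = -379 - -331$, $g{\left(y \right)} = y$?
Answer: $- \frac{1}{52} \approx -0.019231$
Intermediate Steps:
$T{\left(a,H \right)} = -48$ ($T{\left(a,H \right)} = -379 + 331 = -48$)
$Z{\left(j,G \right)} = j \left(-4 + j\right)$ ($Z{\left(j,G \right)} = \left(-4 + j\right) j = j \left(-4 + j\right)$)
$\frac{1}{T{\left(k,327 \right)} + o{\left(Z{\left(g{\left(2 \right)},3 \right)} \right)}} = \frac{1}{-48 + 2 \left(-4 + 2\right)} = \frac{1}{-48 + 2 \left(-2\right)} = \frac{1}{-48 - 4} = \frac{1}{-52} = - \frac{1}{52}$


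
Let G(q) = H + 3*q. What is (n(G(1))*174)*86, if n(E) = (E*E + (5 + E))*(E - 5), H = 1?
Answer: -374100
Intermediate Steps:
G(q) = 1 + 3*q
n(E) = (-5 + E)*(5 + E + E**2) (n(E) = (E**2 + (5 + E))*(-5 + E) = (5 + E + E**2)*(-5 + E) = (-5 + E)*(5 + E + E**2))
(n(G(1))*174)*86 = ((-25 + (1 + 3*1)**3 - 4*(1 + 3*1)**2)*174)*86 = ((-25 + (1 + 3)**3 - 4*(1 + 3)**2)*174)*86 = ((-25 + 4**3 - 4*4**2)*174)*86 = ((-25 + 64 - 4*16)*174)*86 = ((-25 + 64 - 64)*174)*86 = -25*174*86 = -4350*86 = -374100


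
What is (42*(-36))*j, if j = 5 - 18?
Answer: 19656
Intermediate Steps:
j = -13
(42*(-36))*j = (42*(-36))*(-13) = -1512*(-13) = 19656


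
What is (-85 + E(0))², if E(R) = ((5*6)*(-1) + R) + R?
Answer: 13225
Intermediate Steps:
E(R) = -30 + 2*R (E(R) = (30*(-1) + R) + R = (-30 + R) + R = -30 + 2*R)
(-85 + E(0))² = (-85 + (-30 + 2*0))² = (-85 + (-30 + 0))² = (-85 - 30)² = (-115)² = 13225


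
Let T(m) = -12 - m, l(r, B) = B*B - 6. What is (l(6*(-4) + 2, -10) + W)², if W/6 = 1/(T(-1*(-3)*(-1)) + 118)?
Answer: 105103504/11881 ≈ 8846.3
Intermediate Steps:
l(r, B) = -6 + B² (l(r, B) = B² - 6 = -6 + B²)
W = 6/109 (W = 6/((-12 - (-1*(-3))*(-1)) + 118) = 6/((-12 - 3*(-1)) + 118) = 6/((-12 - 1*(-3)) + 118) = 6/((-12 + 3) + 118) = 6/(-9 + 118) = 6/109 ≈ 0.055046)
(l(6*(-4) + 2, -10) + W)² = ((-6 + (-10)²) + 6/109)² = ((-6 + 100) + 6/109)² = (94 + 6/109)² = (10252/109)² = 105103504/11881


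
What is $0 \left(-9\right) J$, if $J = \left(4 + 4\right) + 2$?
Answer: $0$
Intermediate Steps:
$J = 10$ ($J = 8 + 2 = 10$)
$0 \left(-9\right) J = 0 \left(-9\right) 10 = 0 \cdot 10 = 0$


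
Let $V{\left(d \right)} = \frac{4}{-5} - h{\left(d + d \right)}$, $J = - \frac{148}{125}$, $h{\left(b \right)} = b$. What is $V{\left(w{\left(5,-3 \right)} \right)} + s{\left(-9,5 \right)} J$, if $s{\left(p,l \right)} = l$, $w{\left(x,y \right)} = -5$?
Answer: $\frac{82}{25} \approx 3.28$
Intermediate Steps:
$J = - \frac{148}{125}$ ($J = \left(-148\right) \frac{1}{125} = - \frac{148}{125} \approx -1.184$)
$V{\left(d \right)} = - \frac{4}{5} - 2 d$ ($V{\left(d \right)} = \frac{4}{-5} - \left(d + d\right) = 4 \left(- \frac{1}{5}\right) - 2 d = - \frac{4}{5} - 2 d$)
$V{\left(w{\left(5,-3 \right)} \right)} + s{\left(-9,5 \right)} J = \left(- \frac{4}{5} - -10\right) + 5 \left(- \frac{148}{125}\right) = \left(- \frac{4}{5} + 10\right) - \frac{148}{25} = \frac{46}{5} - \frac{148}{25} = \frac{82}{25}$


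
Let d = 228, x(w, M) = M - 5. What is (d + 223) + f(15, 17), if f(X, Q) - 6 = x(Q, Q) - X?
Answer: 454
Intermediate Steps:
x(w, M) = -5 + M
f(X, Q) = 1 + Q - X (f(X, Q) = 6 + ((-5 + Q) - X) = 6 + (-5 + Q - X) = 1 + Q - X)
(d + 223) + f(15, 17) = (228 + 223) + (1 + 17 - 1*15) = 451 + (1 + 17 - 15) = 451 + 3 = 454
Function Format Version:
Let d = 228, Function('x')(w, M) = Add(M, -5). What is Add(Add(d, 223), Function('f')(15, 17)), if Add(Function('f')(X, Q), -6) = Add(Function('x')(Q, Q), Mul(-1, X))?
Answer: 454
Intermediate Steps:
Function('x')(w, M) = Add(-5, M)
Function('f')(X, Q) = Add(1, Q, Mul(-1, X)) (Function('f')(X, Q) = Add(6, Add(Add(-5, Q), Mul(-1, X))) = Add(6, Add(-5, Q, Mul(-1, X))) = Add(1, Q, Mul(-1, X)))
Add(Add(d, 223), Function('f')(15, 17)) = Add(Add(228, 223), Add(1, 17, Mul(-1, 15))) = Add(451, Add(1, 17, -15)) = Add(451, 3) = 454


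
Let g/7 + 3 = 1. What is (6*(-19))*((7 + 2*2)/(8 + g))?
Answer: 209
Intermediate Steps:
g = -14 (g = -21 + 7*1 = -21 + 7 = -14)
(6*(-19))*((7 + 2*2)/(8 + g)) = (6*(-19))*((7 + 2*2)/(8 - 14)) = -114*(7 + 4)/(-6) = -1254*(-1)/6 = -114*(-11/6) = 209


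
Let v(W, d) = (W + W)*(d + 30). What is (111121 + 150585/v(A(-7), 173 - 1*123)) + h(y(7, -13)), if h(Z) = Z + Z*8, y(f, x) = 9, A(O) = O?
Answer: 24879131/224 ≈ 1.1107e+5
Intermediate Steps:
v(W, d) = 2*W*(30 + d) (v(W, d) = (2*W)*(30 + d) = 2*W*(30 + d))
h(Z) = 9*Z (h(Z) = Z + 8*Z = 9*Z)
(111121 + 150585/v(A(-7), 173 - 1*123)) + h(y(7, -13)) = (111121 + 150585/((2*(-7)*(30 + (173 - 1*123))))) + 9*9 = (111121 + 150585/((2*(-7)*(30 + (173 - 123))))) + 81 = (111121 + 150585/((2*(-7)*(30 + 50)))) + 81 = (111121 + 150585/((2*(-7)*80))) + 81 = (111121 + 150585/(-1120)) + 81 = (111121 + 150585*(-1/1120)) + 81 = (111121 - 30117/224) + 81 = 24860987/224 + 81 = 24879131/224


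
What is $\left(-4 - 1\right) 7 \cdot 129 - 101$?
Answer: $-4616$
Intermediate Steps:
$\left(-4 - 1\right) 7 \cdot 129 - 101 = \left(-5\right) 7 \cdot 129 - 101 = \left(-35\right) 129 - 101 = -4515 - 101 = -4616$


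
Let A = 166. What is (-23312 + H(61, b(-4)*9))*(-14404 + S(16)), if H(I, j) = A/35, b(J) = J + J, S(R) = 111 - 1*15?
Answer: 1667401176/5 ≈ 3.3348e+8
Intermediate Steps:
S(R) = 96 (S(R) = 111 - 15 = 96)
b(J) = 2*J
H(I, j) = 166/35
(-23312 + H(61, b(-4)*9))*(-14404 + S(16)) = (-23312 + 166/35)*(-14404 + 96) = -815754/35*(-14308) = 1667401176/5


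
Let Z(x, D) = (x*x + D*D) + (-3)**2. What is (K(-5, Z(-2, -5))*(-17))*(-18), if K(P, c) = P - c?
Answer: -13158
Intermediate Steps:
Z(x, D) = 9 + D**2 + x**2 (Z(x, D) = (x**2 + D**2) + 9 = (D**2 + x**2) + 9 = 9 + D**2 + x**2)
(K(-5, Z(-2, -5))*(-17))*(-18) = ((-5 - (9 + (-5)**2 + (-2)**2))*(-17))*(-18) = ((-5 - (9 + 25 + 4))*(-17))*(-18) = ((-5 - 1*38)*(-17))*(-18) = ((-5 - 38)*(-17))*(-18) = -43*(-17)*(-18) = 731*(-18) = -13158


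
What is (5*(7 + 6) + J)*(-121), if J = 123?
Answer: -22748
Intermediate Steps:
(5*(7 + 6) + J)*(-121) = (5*(7 + 6) + 123)*(-121) = (5*13 + 123)*(-121) = (65 + 123)*(-121) = 188*(-121) = -22748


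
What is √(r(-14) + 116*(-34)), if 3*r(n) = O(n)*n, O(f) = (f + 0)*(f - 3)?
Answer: 2*I*√11373/3 ≈ 71.096*I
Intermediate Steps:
O(f) = f*(-3 + f)
r(n) = n²*(-3 + n)/3 (r(n) = ((n*(-3 + n))*n)/3 = (n²*(-3 + n))/3 = n²*(-3 + n)/3)
√(r(-14) + 116*(-34)) = √((⅓)*(-14)²*(-3 - 14) + 116*(-34)) = √((⅓)*196*(-17) - 3944) = √(-3332/3 - 3944) = √(-15164/3) = 2*I*√11373/3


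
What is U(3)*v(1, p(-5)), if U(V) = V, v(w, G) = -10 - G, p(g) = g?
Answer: -15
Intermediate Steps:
U(3)*v(1, p(-5)) = 3*(-10 - 1*(-5)) = 3*(-10 + 5) = 3*(-5) = -15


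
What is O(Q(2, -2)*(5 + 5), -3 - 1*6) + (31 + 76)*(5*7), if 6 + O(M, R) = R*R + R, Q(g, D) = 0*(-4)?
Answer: 3811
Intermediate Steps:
Q(g, D) = 0
O(M, R) = -6 + R + R² (O(M, R) = -6 + (R*R + R) = -6 + (R² + R) = -6 + (R + R²) = -6 + R + R²)
O(Q(2, -2)*(5 + 5), -3 - 1*6) + (31 + 76)*(5*7) = (-6 + (-3 - 1*6) + (-3 - 1*6)²) + (31 + 76)*(5*7) = (-6 + (-3 - 6) + (-3 - 6)²) + 107*35 = (-6 - 9 + (-9)²) + 3745 = (-6 - 9 + 81) + 3745 = 66 + 3745 = 3811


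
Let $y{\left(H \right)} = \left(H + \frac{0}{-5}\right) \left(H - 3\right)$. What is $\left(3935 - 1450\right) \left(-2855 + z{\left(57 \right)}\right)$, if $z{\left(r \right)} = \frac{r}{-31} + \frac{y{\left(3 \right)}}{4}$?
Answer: $- \frac{220076570}{31} \approx -7.0992 \cdot 10^{6}$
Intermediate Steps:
$y{\left(H \right)} = H \left(-3 + H\right)$ ($y{\left(H \right)} = \left(H + 0 \left(- \frac{1}{5}\right)\right) \left(-3 + H\right) = \left(H + 0\right) \left(-3 + H\right) = H \left(-3 + H\right)$)
$z{\left(r \right)} = - \frac{r}{31}$ ($z{\left(r \right)} = \frac{r}{-31} + \frac{3 \left(-3 + 3\right)}{4} = r \left(- \frac{1}{31}\right) + 3 \cdot 0 \cdot \frac{1}{4} = - \frac{r}{31} + 0 \cdot \frac{1}{4} = - \frac{r}{31} + 0 = - \frac{r}{31}$)
$\left(3935 - 1450\right) \left(-2855 + z{\left(57 \right)}\right) = \left(3935 - 1450\right) \left(-2855 - \frac{57}{31}\right) = 2485 \left(-2855 - \frac{57}{31}\right) = 2485 \left(- \frac{88562}{31}\right) = - \frac{220076570}{31}$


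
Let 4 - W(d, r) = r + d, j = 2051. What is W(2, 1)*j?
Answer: 2051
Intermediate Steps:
W(d, r) = 4 - d - r (W(d, r) = 4 - (r + d) = 4 - (d + r) = 4 + (-d - r) = 4 - d - r)
W(2, 1)*j = (4 - 1*2 - 1*1)*2051 = (4 - 2 - 1)*2051 = 1*2051 = 2051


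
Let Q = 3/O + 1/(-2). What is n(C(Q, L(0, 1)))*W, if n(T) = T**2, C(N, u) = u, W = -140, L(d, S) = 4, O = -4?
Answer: -2240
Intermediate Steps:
Q = -5/4 (Q = 3/(-4) + 1/(-2) = 3*(-1/4) + 1*(-1/2) = -3/4 - 1/2 = -5/4 ≈ -1.2500)
n(C(Q, L(0, 1)))*W = 4**2*(-140) = 16*(-140) = -2240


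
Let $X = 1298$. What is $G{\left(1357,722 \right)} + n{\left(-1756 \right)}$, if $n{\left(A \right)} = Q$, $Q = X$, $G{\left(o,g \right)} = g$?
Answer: $2020$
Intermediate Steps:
$Q = 1298$
$n{\left(A \right)} = 1298$
$G{\left(1357,722 \right)} + n{\left(-1756 \right)} = 722 + 1298 = 2020$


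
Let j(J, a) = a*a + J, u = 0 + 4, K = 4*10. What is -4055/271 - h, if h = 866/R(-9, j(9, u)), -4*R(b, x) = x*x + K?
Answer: -1757831/180215 ≈ -9.7541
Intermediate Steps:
K = 40
u = 4
j(J, a) = J + a² (j(J, a) = a² + J = J + a²)
R(b, x) = -10 - x²/4 (R(b, x) = -(x*x + 40)/4 = -(x² + 40)/4 = -(40 + x²)/4 = -10 - x²/4)
h = -3464/665 (h = 866/(-10 - (9 + 4²)²/4) = 866/(-10 - (9 + 16)²/4) = 866/(-10 - ¼*25²) = 866/(-10 - ¼*625) = 866/(-10 - 625/4) = 866/(-665/4) = 866*(-4/665) = -3464/665 ≈ -5.2090)
-4055/271 - h = -4055/271 - 1*(-3464/665) = -4055*1/271 + 3464/665 = -4055/271 + 3464/665 = -1757831/180215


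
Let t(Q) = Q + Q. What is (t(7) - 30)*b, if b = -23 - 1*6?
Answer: 464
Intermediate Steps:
b = -29 (b = -23 - 6 = -29)
t(Q) = 2*Q
(t(7) - 30)*b = (2*7 - 30)*(-29) = (14 - 30)*(-29) = -16*(-29) = 464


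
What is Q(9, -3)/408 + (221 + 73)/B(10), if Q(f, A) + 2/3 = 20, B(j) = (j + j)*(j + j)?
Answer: 23941/30600 ≈ 0.78239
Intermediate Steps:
B(j) = 4*j**2 (B(j) = (2*j)*(2*j) = 4*j**2)
Q(f, A) = 58/3 (Q(f, A) = -2/3 + 20 = 58/3)
Q(9, -3)/408 + (221 + 73)/B(10) = (58/3)/408 + (221 + 73)/((4*10**2)) = (58/3)*(1/408) + 294/((4*100)) = 29/612 + 294/400 = 29/612 + 294*(1/400) = 29/612 + 147/200 = 23941/30600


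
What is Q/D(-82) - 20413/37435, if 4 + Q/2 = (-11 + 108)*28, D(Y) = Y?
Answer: -102360653/1534835 ≈ -66.692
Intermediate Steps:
Q = 5424 (Q = -8 + 2*((-11 + 108)*28) = -8 + 2*(97*28) = -8 + 2*2716 = -8 + 5432 = 5424)
Q/D(-82) - 20413/37435 = 5424/(-82) - 20413/37435 = 5424*(-1/82) - 20413*1/37435 = -2712/41 - 20413/37435 = -102360653/1534835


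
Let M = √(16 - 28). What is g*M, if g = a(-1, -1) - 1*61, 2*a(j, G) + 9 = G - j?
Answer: -131*I*√3 ≈ -226.9*I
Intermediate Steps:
a(j, G) = -9/2 + G/2 - j/2 (a(j, G) = -9/2 + (G - j)/2 = -9/2 + (G/2 - j/2) = -9/2 + G/2 - j/2)
g = -131/2 (g = (-9/2 + (½)*(-1) - ½*(-1)) - 1*61 = (-9/2 - ½ + ½) - 61 = -9/2 - 61 = -131/2 ≈ -65.500)
M = 2*I*√3 (M = √(-12) = 2*I*√3 ≈ 3.4641*I)
g*M = -131*I*√3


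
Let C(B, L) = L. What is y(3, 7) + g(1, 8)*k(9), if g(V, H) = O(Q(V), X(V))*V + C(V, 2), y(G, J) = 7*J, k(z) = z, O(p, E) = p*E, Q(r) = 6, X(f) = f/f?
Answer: 121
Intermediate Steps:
X(f) = 1
O(p, E) = E*p
g(V, H) = 2 + 6*V (g(V, H) = (1*6)*V + 2 = 6*V + 2 = 2 + 6*V)
y(3, 7) + g(1, 8)*k(9) = 7*7 + (2 + 6*1)*9 = 49 + (2 + 6)*9 = 49 + 8*9 = 49 + 72 = 121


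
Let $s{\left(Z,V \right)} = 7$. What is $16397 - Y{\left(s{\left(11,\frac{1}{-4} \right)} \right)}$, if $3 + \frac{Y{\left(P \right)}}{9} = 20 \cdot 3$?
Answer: $15884$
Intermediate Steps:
$Y{\left(P \right)} = 513$ ($Y{\left(P \right)} = -27 + 9 \cdot 20 \cdot 3 = -27 + 9 \cdot 60 = -27 + 540 = 513$)
$16397 - Y{\left(s{\left(11,\frac{1}{-4} \right)} \right)} = 16397 - 513 = 15884$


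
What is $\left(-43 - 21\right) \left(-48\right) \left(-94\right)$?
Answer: $-288768$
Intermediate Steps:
$\left(-43 - 21\right) \left(-48\right) \left(-94\right) = \left(-64\right) \left(-48\right) \left(-94\right) = 3072 \left(-94\right) = -288768$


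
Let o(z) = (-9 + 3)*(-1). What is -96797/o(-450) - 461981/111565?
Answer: -10801929191/669390 ≈ -16137.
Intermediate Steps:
o(z) = 6 (o(z) = -6*(-1) = 6)
-96797/o(-450) - 461981/111565 = -96797/6 - 461981/111565 = -10801929191/669390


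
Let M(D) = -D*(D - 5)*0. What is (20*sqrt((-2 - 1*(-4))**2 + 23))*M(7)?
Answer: 0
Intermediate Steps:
M(D) = 0 (M(D) = -D*(-5 + D)*0 = 0)
(20*sqrt((-2 - 1*(-4))**2 + 23))*M(7) = (20*sqrt((-2 - 1*(-4))**2 + 23))*0 = (20*sqrt((-2 + 4)**2 + 23))*0 = (20*sqrt(2**2 + 23))*0 = (20*sqrt(4 + 23))*0 = (20*sqrt(27))*0 = (20*(3*sqrt(3)))*0 = (60*sqrt(3))*0 = 0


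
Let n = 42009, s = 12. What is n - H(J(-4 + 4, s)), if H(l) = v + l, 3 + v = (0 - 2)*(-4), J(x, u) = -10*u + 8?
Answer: 42116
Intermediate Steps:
J(x, u) = 8 - 10*u
v = 5 (v = -3 + (0 - 2)*(-4) = -3 - 2*(-4) = -3 + 8 = 5)
H(l) = 5 + l
n - H(J(-4 + 4, s)) = 42009 - (5 + (8 - 10*12)) = 42009 - (5 + (8 - 120)) = 42009 - (5 - 112) = 42009 - 1*(-107) = 42009 + 107 = 42116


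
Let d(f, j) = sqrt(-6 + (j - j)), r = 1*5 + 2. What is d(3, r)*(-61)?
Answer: -61*I*sqrt(6) ≈ -149.42*I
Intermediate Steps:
r = 7 (r = 5 + 2 = 7)
d(f, j) = I*sqrt(6) (d(f, j) = sqrt(-6 + 0) = sqrt(-6) = I*sqrt(6))
d(3, r)*(-61) = (I*sqrt(6))*(-61) = -61*I*sqrt(6)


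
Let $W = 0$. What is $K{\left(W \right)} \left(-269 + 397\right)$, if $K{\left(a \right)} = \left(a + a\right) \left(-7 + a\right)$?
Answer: $0$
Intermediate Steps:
$K{\left(a \right)} = 2 a \left(-7 + a\right)$
$K{\left(W \right)} \left(-269 + 397\right) = 2 \cdot 0 \left(-7 + 0\right) \left(-269 + 397\right) = 2 \cdot 0 \left(-7\right) 128 = 0 \cdot 128 = 0$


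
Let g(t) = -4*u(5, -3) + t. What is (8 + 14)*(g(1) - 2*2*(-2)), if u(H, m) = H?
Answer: -242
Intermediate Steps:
g(t) = -20 + t (g(t) = -4*5 + t = -20 + t)
(8 + 14)*(g(1) - 2*2*(-2)) = (8 + 14)*((-20 + 1) - 2*2*(-2)) = 22*(-19 - 4*(-2)) = 22*(-19 + 8) = 22*(-11) = -242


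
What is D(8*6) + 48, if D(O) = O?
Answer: 96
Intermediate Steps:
D(8*6) + 48 = 8*6 + 48 = 48 + 48 = 96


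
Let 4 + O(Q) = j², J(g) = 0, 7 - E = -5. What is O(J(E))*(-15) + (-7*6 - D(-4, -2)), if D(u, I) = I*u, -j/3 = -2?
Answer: -530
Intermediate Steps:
j = 6 (j = -3*(-2) = 6)
E = 12 (E = 7 - 1*(-5) = 7 + 5 = 12)
O(Q) = 32 (O(Q) = -4 + 6² = -4 + 36 = 32)
O(J(E))*(-15) + (-7*6 - D(-4, -2)) = 32*(-15) + (-7*6 - (-2)*(-4)) = -480 + (-42 - 1*8) = -480 + (-42 - 8) = -480 - 50 = -530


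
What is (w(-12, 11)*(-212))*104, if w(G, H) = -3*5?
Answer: 330720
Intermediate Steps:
w(G, H) = -15
(w(-12, 11)*(-212))*104 = -15*(-212)*104 = 3180*104 = 330720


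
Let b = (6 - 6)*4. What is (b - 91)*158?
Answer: -14378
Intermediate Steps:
b = 0 (b = 0*4 = 0)
(b - 91)*158 = (0 - 91)*158 = -91*158 = -14378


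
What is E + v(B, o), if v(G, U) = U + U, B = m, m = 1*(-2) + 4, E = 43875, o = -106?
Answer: 43663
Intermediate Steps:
m = 2 (m = -2 + 4 = 2)
B = 2
v(G, U) = 2*U
E + v(B, o) = 43875 + 2*(-106) = 43875 - 212 = 43663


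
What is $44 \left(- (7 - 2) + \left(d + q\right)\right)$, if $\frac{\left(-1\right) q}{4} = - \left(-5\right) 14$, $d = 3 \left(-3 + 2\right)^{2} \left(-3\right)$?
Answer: $-12936$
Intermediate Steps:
$d = -9$ ($d = 3 \left(-1\right)^{2} \left(-3\right) = 3 \cdot 1 \left(-3\right) = 3 \left(-3\right) = -9$)
$q = -280$ ($q = - 4 \left(- \left(-5\right) 14\right) = - 4 \left(\left(-1\right) \left(-70\right)\right) = \left(-4\right) 70 = -280$)
$44 \left(- (7 - 2) + \left(d + q\right)\right) = 44 \left(- (7 - 2) - 289\right) = 44 \left(\left(-1\right) 5 - 289\right) = 44 \left(-5 - 289\right) = 44 \left(-294\right) = -12936$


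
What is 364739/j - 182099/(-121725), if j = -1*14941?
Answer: -41677113616/1818693225 ≈ -22.916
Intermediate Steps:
j = -14941
364739/j - 182099/(-121725) = 364739/(-14941) - 182099/(-121725) = 364739*(-1/14941) - 182099*(-1/121725) = -364739/14941 + 182099/121725 = -41677113616/1818693225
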